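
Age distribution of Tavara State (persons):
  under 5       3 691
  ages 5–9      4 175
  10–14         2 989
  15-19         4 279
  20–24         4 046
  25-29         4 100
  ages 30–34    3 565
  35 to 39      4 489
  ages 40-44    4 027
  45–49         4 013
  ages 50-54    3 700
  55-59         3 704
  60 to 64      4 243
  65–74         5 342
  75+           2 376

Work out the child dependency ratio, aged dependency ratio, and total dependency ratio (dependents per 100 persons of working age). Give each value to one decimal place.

0–14: 3 691 + 4 175 + 2 989 = 10 855
15–64: 4 279 + 4 046 + 4 100 + 3 565 + 4 489 + 4 027 + 4 013 + 3 700 + 3 704 + 4 243 = 40 166
65+: 5 342 + 2 376 = 7 718
Youth dependency ratio = 10 855 / 40 166 × 100 = 27.0
Old-age dependency ratio = 7 718 / 40 166 × 100 = 19.2
Total dependency ratio = (10 855 + 7 718) / 40 166 × 100 = 18 573 / 40 166 × 100 = 46.2

Youth dependency ratio: 27.0
Old-age dependency ratio: 19.2
Total dependency ratio: 46.2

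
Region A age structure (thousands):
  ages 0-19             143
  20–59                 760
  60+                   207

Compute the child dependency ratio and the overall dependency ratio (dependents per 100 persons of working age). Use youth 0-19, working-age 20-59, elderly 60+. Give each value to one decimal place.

Youth dependency ratio: 18.8
Total dependency ratio: 46.1

Youth dependency ratio = 143 / 760 × 100 = 18.8
Total dependency ratio = (143 + 207) / 760 × 100 = 350 / 760 × 100 = 46.1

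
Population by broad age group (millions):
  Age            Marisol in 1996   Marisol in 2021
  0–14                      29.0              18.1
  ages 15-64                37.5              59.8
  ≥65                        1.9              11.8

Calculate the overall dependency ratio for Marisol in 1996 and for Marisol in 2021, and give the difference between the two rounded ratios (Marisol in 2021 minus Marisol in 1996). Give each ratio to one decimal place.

Marisol in 1996: 82.4
Marisol in 2021: 50.0
Difference: -32.4

Marisol in 1996: (29.0 + 1.9) / 37.5 × 100 = 30.9 / 37.5 × 100 = 82.4
Marisol in 2021: (18.1 + 11.8) / 59.8 × 100 = 29.9 / 59.8 × 100 = 50.0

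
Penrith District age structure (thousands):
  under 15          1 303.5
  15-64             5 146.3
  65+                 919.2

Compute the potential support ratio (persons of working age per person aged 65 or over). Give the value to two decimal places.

Potential support ratio: 5.60

Potential support ratio = 5 146.3 / 919.2 = 5.60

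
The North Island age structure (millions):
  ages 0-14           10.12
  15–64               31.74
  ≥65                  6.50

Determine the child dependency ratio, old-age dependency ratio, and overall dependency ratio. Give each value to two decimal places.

Youth dependency ratio = 10.12 / 31.74 × 100 = 31.88
Old-age dependency ratio = 6.50 / 31.74 × 100 = 20.48
Total dependency ratio = (10.12 + 6.50) / 31.74 × 100 = 16.62 / 31.74 × 100 = 52.36

Youth dependency ratio: 31.88
Old-age dependency ratio: 20.48
Total dependency ratio: 52.36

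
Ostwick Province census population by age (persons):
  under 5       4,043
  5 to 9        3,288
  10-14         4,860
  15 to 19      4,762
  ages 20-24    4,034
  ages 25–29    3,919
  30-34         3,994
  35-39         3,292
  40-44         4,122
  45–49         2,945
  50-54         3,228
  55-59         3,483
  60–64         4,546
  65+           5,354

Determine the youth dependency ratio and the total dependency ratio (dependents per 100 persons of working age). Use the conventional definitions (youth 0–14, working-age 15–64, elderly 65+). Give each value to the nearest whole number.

Youth dependency ratio: 32
Total dependency ratio: 46

0–14: 4,043 + 3,288 + 4,860 = 12,191
15–64: 4,762 + 4,034 + 3,919 + 3,994 + 3,292 + 4,122 + 2,945 + 3,228 + 3,483 + 4,546 = 38,325
65+: 5,354
Youth dependency ratio = 12,191 / 38,325 × 100 = 32
Total dependency ratio = (12,191 + 5,354) / 38,325 × 100 = 17,545 / 38,325 × 100 = 46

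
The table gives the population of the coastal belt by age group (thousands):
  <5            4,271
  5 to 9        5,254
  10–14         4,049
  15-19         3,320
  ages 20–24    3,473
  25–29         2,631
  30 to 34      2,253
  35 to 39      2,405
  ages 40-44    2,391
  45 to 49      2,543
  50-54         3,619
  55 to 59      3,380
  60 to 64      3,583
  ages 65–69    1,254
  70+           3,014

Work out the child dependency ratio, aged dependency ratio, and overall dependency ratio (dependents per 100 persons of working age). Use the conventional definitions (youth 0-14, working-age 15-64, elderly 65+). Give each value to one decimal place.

0–14: 4,271 + 5,254 + 4,049 = 13,574
15–64: 3,320 + 3,473 + 2,631 + 2,253 + 2,405 + 2,391 + 2,543 + 3,619 + 3,380 + 3,583 = 29,598
65+: 1,254 + 3,014 = 4,268
Youth dependency ratio = 13,574 / 29,598 × 100 = 45.9
Old-age dependency ratio = 4,268 / 29,598 × 100 = 14.4
Total dependency ratio = (13,574 + 4,268) / 29,598 × 100 = 17,842 / 29,598 × 100 = 60.3

Youth dependency ratio: 45.9
Old-age dependency ratio: 14.4
Total dependency ratio: 60.3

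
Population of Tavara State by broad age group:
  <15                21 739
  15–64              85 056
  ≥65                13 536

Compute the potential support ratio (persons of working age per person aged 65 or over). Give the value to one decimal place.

Potential support ratio = 85 056 / 13 536 = 6.3

Potential support ratio: 6.3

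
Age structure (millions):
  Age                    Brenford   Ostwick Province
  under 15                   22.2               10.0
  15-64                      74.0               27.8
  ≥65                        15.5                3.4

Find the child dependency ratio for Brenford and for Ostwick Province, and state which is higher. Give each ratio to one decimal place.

Brenford: 30.0
Ostwick Province: 36.0
Higher: Ostwick Province

Brenford: 22.2 / 74.0 × 100 = 30.0
Ostwick Province: 10.0 / 27.8 × 100 = 36.0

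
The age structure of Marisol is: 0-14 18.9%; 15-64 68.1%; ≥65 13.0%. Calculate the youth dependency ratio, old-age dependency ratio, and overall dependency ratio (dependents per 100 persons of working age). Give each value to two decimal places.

Youth dependency ratio: 27.75
Old-age dependency ratio: 19.09
Total dependency ratio: 46.84

Youth dependency ratio = 18.9 / 68.1 × 100 = 27.75
Old-age dependency ratio = 13.0 / 68.1 × 100 = 19.09
Total dependency ratio = (18.9 + 13.0) / 68.1 × 100 = 31.9 / 68.1 × 100 = 46.84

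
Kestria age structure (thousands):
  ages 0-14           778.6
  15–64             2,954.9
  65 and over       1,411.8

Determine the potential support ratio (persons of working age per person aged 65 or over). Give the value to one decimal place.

Potential support ratio = 2,954.9 / 1,411.8 = 2.1

Potential support ratio: 2.1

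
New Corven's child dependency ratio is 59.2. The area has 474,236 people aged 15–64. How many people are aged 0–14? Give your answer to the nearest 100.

Aged 0–14: 280,700

Youth dependency ratio = youth / working-age × 100
59.2 = Y / 474,236 × 100
⇒ 280,700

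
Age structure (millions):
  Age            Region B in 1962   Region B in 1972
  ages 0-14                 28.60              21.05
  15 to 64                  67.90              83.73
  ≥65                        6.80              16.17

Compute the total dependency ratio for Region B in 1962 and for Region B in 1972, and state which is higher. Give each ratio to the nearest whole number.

Region B in 1962: (28.60 + 6.80) / 67.90 × 100 = 35.40 / 67.90 × 100 = 52
Region B in 1972: (21.05 + 16.17) / 83.73 × 100 = 37.22 / 83.73 × 100 = 44

Region B in 1962: 52
Region B in 1972: 44
Higher: Region B in 1962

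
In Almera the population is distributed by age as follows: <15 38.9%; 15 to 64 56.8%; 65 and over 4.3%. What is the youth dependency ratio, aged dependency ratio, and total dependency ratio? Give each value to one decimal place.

Youth dependency ratio: 68.5
Old-age dependency ratio: 7.6
Total dependency ratio: 76.1

Youth dependency ratio = 38.9 / 56.8 × 100 = 68.5
Old-age dependency ratio = 4.3 / 56.8 × 100 = 7.6
Total dependency ratio = (38.9 + 4.3) / 56.8 × 100 = 43.2 / 56.8 × 100 = 76.1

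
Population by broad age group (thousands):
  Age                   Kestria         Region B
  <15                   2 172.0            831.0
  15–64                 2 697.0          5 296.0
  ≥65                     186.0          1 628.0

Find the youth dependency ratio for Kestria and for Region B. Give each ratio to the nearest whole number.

Kestria: 2 172.0 / 2 697.0 × 100 = 81
Region B: 831.0 / 5 296.0 × 100 = 16

Kestria: 81
Region B: 16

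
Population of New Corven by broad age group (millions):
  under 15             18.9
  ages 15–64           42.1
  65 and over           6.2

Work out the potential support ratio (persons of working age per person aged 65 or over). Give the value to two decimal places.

Potential support ratio: 6.79

Potential support ratio = 42.1 / 6.2 = 6.79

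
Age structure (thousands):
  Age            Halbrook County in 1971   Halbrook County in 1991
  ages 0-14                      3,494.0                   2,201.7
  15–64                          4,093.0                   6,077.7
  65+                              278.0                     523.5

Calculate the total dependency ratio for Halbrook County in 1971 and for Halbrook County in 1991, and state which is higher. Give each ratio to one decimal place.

Halbrook County in 1971: (3,494.0 + 278.0) / 4,093.0 × 100 = 3,772.0 / 4,093.0 × 100 = 92.2
Halbrook County in 1991: (2,201.7 + 523.5) / 6,077.7 × 100 = 2,725.2 / 6,077.7 × 100 = 44.8

Halbrook County in 1971: 92.2
Halbrook County in 1991: 44.8
Higher: Halbrook County in 1971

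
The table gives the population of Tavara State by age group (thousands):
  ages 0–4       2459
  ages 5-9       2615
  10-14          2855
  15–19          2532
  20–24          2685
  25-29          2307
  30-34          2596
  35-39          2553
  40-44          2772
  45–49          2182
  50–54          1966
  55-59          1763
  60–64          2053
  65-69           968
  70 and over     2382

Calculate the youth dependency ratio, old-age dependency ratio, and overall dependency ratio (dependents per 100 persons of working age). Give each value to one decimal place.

Youth dependency ratio: 33.9
Old-age dependency ratio: 14.3
Total dependency ratio: 48.2

0–14: 2459 + 2615 + 2855 = 7929
15–64: 2532 + 2685 + 2307 + 2596 + 2553 + 2772 + 2182 + 1966 + 1763 + 2053 = 23409
65+: 968 + 2382 = 3350
Youth dependency ratio = 7929 / 23409 × 100 = 33.9
Old-age dependency ratio = 3350 / 23409 × 100 = 14.3
Total dependency ratio = (7929 + 3350) / 23409 × 100 = 11279 / 23409 × 100 = 48.2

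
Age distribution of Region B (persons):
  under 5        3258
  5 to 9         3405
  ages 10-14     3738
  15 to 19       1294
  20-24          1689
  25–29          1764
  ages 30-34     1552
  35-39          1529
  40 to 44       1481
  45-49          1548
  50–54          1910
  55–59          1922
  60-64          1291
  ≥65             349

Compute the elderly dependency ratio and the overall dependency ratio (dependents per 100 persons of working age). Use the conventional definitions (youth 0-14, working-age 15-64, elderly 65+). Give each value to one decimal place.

0–14: 3258 + 3405 + 3738 = 10401
15–64: 1294 + 1689 + 1764 + 1552 + 1529 + 1481 + 1548 + 1910 + 1922 + 1291 = 15980
65+: 349
Old-age dependency ratio = 349 / 15980 × 100 = 2.2
Total dependency ratio = (10401 + 349) / 15980 × 100 = 10750 / 15980 × 100 = 67.3

Old-age dependency ratio: 2.2
Total dependency ratio: 67.3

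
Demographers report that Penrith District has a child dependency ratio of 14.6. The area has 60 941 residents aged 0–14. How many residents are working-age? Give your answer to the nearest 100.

Youth dependency ratio = youth / working-age × 100
14.6 = 60 941 / W × 100
⇒ 417 400

Working-age: 417 400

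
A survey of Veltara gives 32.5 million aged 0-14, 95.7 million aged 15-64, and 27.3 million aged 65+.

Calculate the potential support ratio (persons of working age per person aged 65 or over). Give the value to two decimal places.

Potential support ratio = 95.7 / 27.3 = 3.51

Potential support ratio: 3.51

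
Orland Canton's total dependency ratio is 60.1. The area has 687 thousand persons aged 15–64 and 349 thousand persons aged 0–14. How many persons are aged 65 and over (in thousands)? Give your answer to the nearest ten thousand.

Total dependency ratio = (youth + elderly) / working-age × 100
60.1 = (349 + E) / 687 × 100
⇒ 60

Aged 65 and over: 60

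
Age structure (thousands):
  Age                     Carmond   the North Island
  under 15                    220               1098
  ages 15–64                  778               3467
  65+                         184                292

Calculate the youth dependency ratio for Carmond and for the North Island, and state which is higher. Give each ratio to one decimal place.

Carmond: 28.3
the North Island: 31.7
Higher: the North Island

Carmond: 220 / 778 × 100 = 28.3
the North Island: 1098 / 3467 × 100 = 31.7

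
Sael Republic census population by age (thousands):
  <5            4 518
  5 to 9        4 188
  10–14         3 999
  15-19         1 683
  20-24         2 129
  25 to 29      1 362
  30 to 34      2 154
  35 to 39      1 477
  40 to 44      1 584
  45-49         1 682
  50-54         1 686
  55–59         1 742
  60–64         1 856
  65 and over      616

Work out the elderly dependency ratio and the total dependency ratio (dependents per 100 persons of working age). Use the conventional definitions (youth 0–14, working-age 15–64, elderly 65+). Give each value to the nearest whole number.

Old-age dependency ratio: 4
Total dependency ratio: 77

0–14: 4 518 + 4 188 + 3 999 = 12 705
15–64: 1 683 + 2 129 + 1 362 + 2 154 + 1 477 + 1 584 + 1 682 + 1 686 + 1 742 + 1 856 = 17 355
65+: 616
Old-age dependency ratio = 616 / 17 355 × 100 = 4
Total dependency ratio = (12 705 + 616) / 17 355 × 100 = 13 321 / 17 355 × 100 = 77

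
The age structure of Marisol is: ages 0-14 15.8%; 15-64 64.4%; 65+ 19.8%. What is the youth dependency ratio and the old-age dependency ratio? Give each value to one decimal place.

Youth dependency ratio: 24.5
Old-age dependency ratio: 30.7

Youth dependency ratio = 15.8 / 64.4 × 100 = 24.5
Old-age dependency ratio = 19.8 / 64.4 × 100 = 30.7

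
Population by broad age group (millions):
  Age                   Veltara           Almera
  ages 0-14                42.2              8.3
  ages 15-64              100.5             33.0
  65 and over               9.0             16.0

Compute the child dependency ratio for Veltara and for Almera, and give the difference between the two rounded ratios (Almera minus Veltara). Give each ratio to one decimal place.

Veltara: 42.2 / 100.5 × 100 = 42.0
Almera: 8.3 / 33.0 × 100 = 25.2

Veltara: 42.0
Almera: 25.2
Difference: -16.8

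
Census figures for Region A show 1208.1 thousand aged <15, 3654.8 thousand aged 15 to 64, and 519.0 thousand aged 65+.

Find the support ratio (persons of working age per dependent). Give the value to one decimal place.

Support ratio: 2.1

Support ratio = 3654.8 / (1208.1 + 519.0) = 3654.8 / 1727.1 = 2.1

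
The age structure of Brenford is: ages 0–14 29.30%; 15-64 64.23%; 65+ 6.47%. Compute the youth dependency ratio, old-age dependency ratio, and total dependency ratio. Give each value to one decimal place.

Youth dependency ratio: 45.6
Old-age dependency ratio: 10.1
Total dependency ratio: 55.7

Youth dependency ratio = 29.30 / 64.23 × 100 = 45.6
Old-age dependency ratio = 6.47 / 64.23 × 100 = 10.1
Total dependency ratio = (29.30 + 6.47) / 64.23 × 100 = 35.77 / 64.23 × 100 = 55.7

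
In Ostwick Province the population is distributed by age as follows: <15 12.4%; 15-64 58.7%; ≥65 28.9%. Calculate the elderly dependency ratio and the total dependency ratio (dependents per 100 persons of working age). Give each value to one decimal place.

Old-age dependency ratio = 28.9 / 58.7 × 100 = 49.2
Total dependency ratio = (12.4 + 28.9) / 58.7 × 100 = 41.3 / 58.7 × 100 = 70.4

Old-age dependency ratio: 49.2
Total dependency ratio: 70.4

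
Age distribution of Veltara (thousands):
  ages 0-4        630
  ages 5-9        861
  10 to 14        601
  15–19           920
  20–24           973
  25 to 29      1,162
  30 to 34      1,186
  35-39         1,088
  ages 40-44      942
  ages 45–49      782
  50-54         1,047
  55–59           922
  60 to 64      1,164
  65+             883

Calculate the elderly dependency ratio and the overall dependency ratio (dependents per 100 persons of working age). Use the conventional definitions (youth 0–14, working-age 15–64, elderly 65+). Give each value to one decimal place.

Old-age dependency ratio: 8.7
Total dependency ratio: 29.2

0–14: 630 + 861 + 601 = 2,092
15–64: 920 + 973 + 1,162 + 1,186 + 1,088 + 942 + 782 + 1,047 + 922 + 1,164 = 10,186
65+: 883
Old-age dependency ratio = 883 / 10,186 × 100 = 8.7
Total dependency ratio = (2,092 + 883) / 10,186 × 100 = 2,975 / 10,186 × 100 = 29.2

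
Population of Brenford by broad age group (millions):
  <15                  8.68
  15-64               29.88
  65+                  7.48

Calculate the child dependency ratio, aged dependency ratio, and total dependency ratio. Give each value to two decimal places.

Youth dependency ratio: 29.05
Old-age dependency ratio: 25.03
Total dependency ratio: 54.08

Youth dependency ratio = 8.68 / 29.88 × 100 = 29.05
Old-age dependency ratio = 7.48 / 29.88 × 100 = 25.03
Total dependency ratio = (8.68 + 7.48) / 29.88 × 100 = 16.16 / 29.88 × 100 = 54.08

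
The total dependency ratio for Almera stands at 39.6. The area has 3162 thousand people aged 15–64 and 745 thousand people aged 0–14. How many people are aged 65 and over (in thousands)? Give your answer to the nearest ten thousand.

Total dependency ratio = (youth + elderly) / working-age × 100
39.6 = (745 + E) / 3162 × 100
⇒ 510

Aged 65 and over: 510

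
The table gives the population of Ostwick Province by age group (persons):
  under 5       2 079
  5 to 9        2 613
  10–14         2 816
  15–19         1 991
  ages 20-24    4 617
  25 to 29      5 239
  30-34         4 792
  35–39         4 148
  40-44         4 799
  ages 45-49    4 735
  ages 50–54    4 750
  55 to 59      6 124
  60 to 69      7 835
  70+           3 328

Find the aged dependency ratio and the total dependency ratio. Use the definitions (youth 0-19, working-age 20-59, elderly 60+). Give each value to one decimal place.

Old-age dependency ratio: 28.5
Total dependency ratio: 52.7

0–19: 2 079 + 2 613 + 2 816 + 1 991 = 9 499
20–59: 4 617 + 5 239 + 4 792 + 4 148 + 4 799 + 4 735 + 4 750 + 6 124 = 39 204
60+: 7 835 + 3 328 = 11 163
Old-age dependency ratio = 11 163 / 39 204 × 100 = 28.5
Total dependency ratio = (9 499 + 11 163) / 39 204 × 100 = 20 662 / 39 204 × 100 = 52.7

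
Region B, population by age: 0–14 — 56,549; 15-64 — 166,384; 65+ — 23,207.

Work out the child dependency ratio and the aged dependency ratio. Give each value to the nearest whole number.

Youth dependency ratio = 56,549 / 166,384 × 100 = 34
Old-age dependency ratio = 23,207 / 166,384 × 100 = 14

Youth dependency ratio: 34
Old-age dependency ratio: 14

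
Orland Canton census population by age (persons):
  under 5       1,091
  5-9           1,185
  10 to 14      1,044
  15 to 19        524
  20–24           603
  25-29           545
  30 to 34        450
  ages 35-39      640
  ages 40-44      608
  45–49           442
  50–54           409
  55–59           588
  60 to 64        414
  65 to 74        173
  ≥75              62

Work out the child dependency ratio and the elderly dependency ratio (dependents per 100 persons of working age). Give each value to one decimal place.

Youth dependency ratio: 63.6
Old-age dependency ratio: 4.5

0–14: 1,091 + 1,185 + 1,044 = 3,320
15–64: 524 + 603 + 545 + 450 + 640 + 608 + 442 + 409 + 588 + 414 = 5,223
65+: 173 + 62 = 235
Youth dependency ratio = 3,320 / 5,223 × 100 = 63.6
Old-age dependency ratio = 235 / 5,223 × 100 = 4.5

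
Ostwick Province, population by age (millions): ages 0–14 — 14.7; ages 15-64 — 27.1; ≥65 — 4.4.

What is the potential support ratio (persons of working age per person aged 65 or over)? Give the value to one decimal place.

Potential support ratio: 6.2

Potential support ratio = 27.1 / 4.4 = 6.2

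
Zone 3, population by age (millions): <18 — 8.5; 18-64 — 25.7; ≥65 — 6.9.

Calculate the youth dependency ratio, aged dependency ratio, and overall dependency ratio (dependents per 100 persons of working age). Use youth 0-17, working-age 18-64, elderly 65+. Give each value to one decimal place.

Youth dependency ratio = 8.5 / 25.7 × 100 = 33.1
Old-age dependency ratio = 6.9 / 25.7 × 100 = 26.8
Total dependency ratio = (8.5 + 6.9) / 25.7 × 100 = 15.4 / 25.7 × 100 = 59.9

Youth dependency ratio: 33.1
Old-age dependency ratio: 26.8
Total dependency ratio: 59.9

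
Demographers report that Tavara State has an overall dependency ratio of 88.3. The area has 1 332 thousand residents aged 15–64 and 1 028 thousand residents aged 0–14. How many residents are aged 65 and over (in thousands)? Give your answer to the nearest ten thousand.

Total dependency ratio = (youth + elderly) / working-age × 100
88.3 = (1 028 + E) / 1 332 × 100
⇒ 150

Aged 65 and over: 150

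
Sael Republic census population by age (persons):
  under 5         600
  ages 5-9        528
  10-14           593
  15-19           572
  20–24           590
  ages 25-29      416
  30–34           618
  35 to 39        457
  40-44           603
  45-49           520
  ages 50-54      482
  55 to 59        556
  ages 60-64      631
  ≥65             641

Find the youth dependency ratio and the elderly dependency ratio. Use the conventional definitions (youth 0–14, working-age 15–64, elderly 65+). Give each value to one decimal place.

0–14: 600 + 528 + 593 = 1,721
15–64: 572 + 590 + 416 + 618 + 457 + 603 + 520 + 482 + 556 + 631 = 5,445
65+: 641
Youth dependency ratio = 1,721 / 5,445 × 100 = 31.6
Old-age dependency ratio = 641 / 5,445 × 100 = 11.8

Youth dependency ratio: 31.6
Old-age dependency ratio: 11.8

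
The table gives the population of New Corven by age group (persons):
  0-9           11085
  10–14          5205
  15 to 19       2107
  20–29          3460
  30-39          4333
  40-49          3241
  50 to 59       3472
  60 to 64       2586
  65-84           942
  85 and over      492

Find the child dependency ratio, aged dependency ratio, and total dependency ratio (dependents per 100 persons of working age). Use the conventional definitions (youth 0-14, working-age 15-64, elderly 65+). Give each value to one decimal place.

0–14: 11085 + 5205 = 16290
15–64: 2107 + 3460 + 4333 + 3241 + 3472 + 2586 = 19199
65+: 942 + 492 = 1434
Youth dependency ratio = 16290 / 19199 × 100 = 84.8
Old-age dependency ratio = 1434 / 19199 × 100 = 7.5
Total dependency ratio = (16290 + 1434) / 19199 × 100 = 17724 / 19199 × 100 = 92.3

Youth dependency ratio: 84.8
Old-age dependency ratio: 7.5
Total dependency ratio: 92.3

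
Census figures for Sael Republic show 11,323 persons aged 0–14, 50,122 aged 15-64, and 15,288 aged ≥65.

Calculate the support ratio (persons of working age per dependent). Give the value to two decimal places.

Support ratio: 1.88

Support ratio = 50,122 / (11,323 + 15,288) = 50,122 / 26,611 = 1.88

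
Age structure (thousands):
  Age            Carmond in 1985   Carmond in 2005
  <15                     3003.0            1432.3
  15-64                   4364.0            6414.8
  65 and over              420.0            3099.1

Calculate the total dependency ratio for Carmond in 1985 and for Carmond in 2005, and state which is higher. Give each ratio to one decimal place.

Carmond in 1985: (3003.0 + 420.0) / 4364.0 × 100 = 3423.0 / 4364.0 × 100 = 78.4
Carmond in 2005: (1432.3 + 3099.1) / 6414.8 × 100 = 4531.4 / 6414.8 × 100 = 70.6

Carmond in 1985: 78.4
Carmond in 2005: 70.6
Higher: Carmond in 1985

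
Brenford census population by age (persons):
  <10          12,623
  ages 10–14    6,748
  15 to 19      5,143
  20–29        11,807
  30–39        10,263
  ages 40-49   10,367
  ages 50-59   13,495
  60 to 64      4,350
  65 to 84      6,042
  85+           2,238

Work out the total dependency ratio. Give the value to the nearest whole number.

Total dependency ratio: 50

0–14: 12,623 + 6,748 = 19,371
15–64: 5,143 + 11,807 + 10,263 + 10,367 + 13,495 + 4,350 = 55,425
65+: 6,042 + 2,238 = 8,280
Total dependency ratio = (19,371 + 8,280) / 55,425 × 100 = 27,651 / 55,425 × 100 = 50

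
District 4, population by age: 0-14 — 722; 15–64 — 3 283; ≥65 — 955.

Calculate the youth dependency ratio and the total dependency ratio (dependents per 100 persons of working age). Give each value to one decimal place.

Youth dependency ratio = 722 / 3 283 × 100 = 22.0
Total dependency ratio = (722 + 955) / 3 283 × 100 = 1 677 / 3 283 × 100 = 51.1

Youth dependency ratio: 22.0
Total dependency ratio: 51.1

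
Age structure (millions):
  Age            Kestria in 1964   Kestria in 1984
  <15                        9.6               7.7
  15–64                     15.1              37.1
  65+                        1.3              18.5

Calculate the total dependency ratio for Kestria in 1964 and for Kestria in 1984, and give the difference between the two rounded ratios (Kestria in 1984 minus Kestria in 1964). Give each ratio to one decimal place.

Kestria in 1964: 72.2
Kestria in 1984: 70.6
Difference: -1.6

Kestria in 1964: (9.6 + 1.3) / 15.1 × 100 = 10.9 / 15.1 × 100 = 72.2
Kestria in 1984: (7.7 + 18.5) / 37.1 × 100 = 26.2 / 37.1 × 100 = 70.6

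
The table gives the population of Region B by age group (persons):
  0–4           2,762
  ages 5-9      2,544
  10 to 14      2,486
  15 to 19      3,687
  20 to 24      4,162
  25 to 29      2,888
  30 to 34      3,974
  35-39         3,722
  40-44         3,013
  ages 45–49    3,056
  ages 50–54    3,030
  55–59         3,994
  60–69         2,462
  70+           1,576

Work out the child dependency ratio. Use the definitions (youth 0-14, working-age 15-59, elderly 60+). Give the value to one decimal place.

Youth dependency ratio: 24.7

0–14: 2,762 + 2,544 + 2,486 = 7,792
15–59: 3,687 + 4,162 + 2,888 + 3,974 + 3,722 + 3,013 + 3,056 + 3,030 + 3,994 = 31,526
60+: 2,462 + 1,576 = 4,038
Youth dependency ratio = 7,792 / 31,526 × 100 = 24.7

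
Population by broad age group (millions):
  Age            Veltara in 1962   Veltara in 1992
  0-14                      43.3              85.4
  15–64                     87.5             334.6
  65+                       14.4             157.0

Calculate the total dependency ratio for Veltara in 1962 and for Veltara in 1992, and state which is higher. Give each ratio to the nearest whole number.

Veltara in 1962: 66
Veltara in 1992: 72
Higher: Veltara in 1992

Veltara in 1962: (43.3 + 14.4) / 87.5 × 100 = 57.7 / 87.5 × 100 = 66
Veltara in 1992: (85.4 + 157.0) / 334.6 × 100 = 242.4 / 334.6 × 100 = 72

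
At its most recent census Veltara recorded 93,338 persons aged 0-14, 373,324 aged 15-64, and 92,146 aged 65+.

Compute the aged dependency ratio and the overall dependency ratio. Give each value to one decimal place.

Old-age dependency ratio = 92,146 / 373,324 × 100 = 24.7
Total dependency ratio = (93,338 + 92,146) / 373,324 × 100 = 185,484 / 373,324 × 100 = 49.7

Old-age dependency ratio: 24.7
Total dependency ratio: 49.7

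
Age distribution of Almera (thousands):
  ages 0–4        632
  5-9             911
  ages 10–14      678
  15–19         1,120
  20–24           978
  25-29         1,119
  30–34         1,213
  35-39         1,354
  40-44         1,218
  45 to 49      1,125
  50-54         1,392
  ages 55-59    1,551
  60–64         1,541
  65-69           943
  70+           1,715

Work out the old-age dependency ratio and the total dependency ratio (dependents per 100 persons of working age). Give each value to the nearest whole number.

0–14: 632 + 911 + 678 = 2,221
15–64: 1,120 + 978 + 1,119 + 1,213 + 1,354 + 1,218 + 1,125 + 1,392 + 1,551 + 1,541 = 12,611
65+: 943 + 1,715 = 2,658
Old-age dependency ratio = 2,658 / 12,611 × 100 = 21
Total dependency ratio = (2,221 + 2,658) / 12,611 × 100 = 4,879 / 12,611 × 100 = 39

Old-age dependency ratio: 21
Total dependency ratio: 39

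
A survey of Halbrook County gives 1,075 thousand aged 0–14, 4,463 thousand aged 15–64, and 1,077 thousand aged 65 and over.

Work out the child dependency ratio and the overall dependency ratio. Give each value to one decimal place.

Youth dependency ratio = 1,075 / 4,463 × 100 = 24.1
Total dependency ratio = (1,075 + 1,077) / 4,463 × 100 = 2,152 / 4,463 × 100 = 48.2

Youth dependency ratio: 24.1
Total dependency ratio: 48.2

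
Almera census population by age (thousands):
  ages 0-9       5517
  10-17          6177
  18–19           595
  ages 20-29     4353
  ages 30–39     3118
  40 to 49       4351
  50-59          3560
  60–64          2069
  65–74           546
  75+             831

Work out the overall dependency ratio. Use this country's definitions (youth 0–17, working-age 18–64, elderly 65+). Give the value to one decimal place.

0–17: 5517 + 6177 = 11694
18–64: 595 + 4353 + 3118 + 4351 + 3560 + 2069 = 18046
65+: 546 + 831 = 1377
Total dependency ratio = (11694 + 1377) / 18046 × 100 = 13071 / 18046 × 100 = 72.4

Total dependency ratio: 72.4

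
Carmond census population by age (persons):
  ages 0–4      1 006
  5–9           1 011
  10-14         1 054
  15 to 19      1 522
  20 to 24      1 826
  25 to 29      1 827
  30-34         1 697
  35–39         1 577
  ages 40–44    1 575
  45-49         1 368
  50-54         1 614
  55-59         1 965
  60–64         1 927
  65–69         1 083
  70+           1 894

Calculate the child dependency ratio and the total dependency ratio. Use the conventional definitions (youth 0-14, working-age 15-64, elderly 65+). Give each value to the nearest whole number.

Youth dependency ratio: 18
Total dependency ratio: 36

0–14: 1 006 + 1 011 + 1 054 = 3 071
15–64: 1 522 + 1 826 + 1 827 + 1 697 + 1 577 + 1 575 + 1 368 + 1 614 + 1 965 + 1 927 = 16 898
65+: 1 083 + 1 894 = 2 977
Youth dependency ratio = 3 071 / 16 898 × 100 = 18
Total dependency ratio = (3 071 + 2 977) / 16 898 × 100 = 6 048 / 16 898 × 100 = 36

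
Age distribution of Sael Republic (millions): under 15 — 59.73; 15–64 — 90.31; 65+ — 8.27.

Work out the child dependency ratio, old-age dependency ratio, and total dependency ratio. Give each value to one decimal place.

Youth dependency ratio = 59.73 / 90.31 × 100 = 66.1
Old-age dependency ratio = 8.27 / 90.31 × 100 = 9.2
Total dependency ratio = (59.73 + 8.27) / 90.31 × 100 = 68.00 / 90.31 × 100 = 75.3

Youth dependency ratio: 66.1
Old-age dependency ratio: 9.2
Total dependency ratio: 75.3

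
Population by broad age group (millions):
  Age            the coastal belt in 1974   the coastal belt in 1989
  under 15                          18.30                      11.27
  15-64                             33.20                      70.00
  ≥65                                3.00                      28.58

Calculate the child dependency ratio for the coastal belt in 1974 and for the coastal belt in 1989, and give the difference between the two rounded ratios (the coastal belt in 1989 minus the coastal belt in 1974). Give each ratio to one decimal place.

the coastal belt in 1974: 55.1
the coastal belt in 1989: 16.1
Difference: -39.0

the coastal belt in 1974: 18.30 / 33.20 × 100 = 55.1
the coastal belt in 1989: 11.27 / 70.00 × 100 = 16.1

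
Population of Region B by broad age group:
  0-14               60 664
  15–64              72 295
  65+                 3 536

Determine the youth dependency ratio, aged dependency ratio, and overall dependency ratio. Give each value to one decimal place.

Youth dependency ratio = 60 664 / 72 295 × 100 = 83.9
Old-age dependency ratio = 3 536 / 72 295 × 100 = 4.9
Total dependency ratio = (60 664 + 3 536) / 72 295 × 100 = 64 200 / 72 295 × 100 = 88.8

Youth dependency ratio: 83.9
Old-age dependency ratio: 4.9
Total dependency ratio: 88.8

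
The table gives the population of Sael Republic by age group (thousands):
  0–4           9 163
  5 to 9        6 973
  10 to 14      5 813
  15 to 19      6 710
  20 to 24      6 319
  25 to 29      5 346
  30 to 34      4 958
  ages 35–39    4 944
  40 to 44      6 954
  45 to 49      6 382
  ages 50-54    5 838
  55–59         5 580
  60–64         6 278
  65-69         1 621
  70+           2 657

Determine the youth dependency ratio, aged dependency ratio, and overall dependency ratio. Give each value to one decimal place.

0–14: 9 163 + 6 973 + 5 813 = 21 949
15–64: 6 710 + 6 319 + 5 346 + 4 958 + 4 944 + 6 954 + 6 382 + 5 838 + 5 580 + 6 278 = 59 309
65+: 1 621 + 2 657 = 4 278
Youth dependency ratio = 21 949 / 59 309 × 100 = 37.0
Old-age dependency ratio = 4 278 / 59 309 × 100 = 7.2
Total dependency ratio = (21 949 + 4 278) / 59 309 × 100 = 26 227 / 59 309 × 100 = 44.2

Youth dependency ratio: 37.0
Old-age dependency ratio: 7.2
Total dependency ratio: 44.2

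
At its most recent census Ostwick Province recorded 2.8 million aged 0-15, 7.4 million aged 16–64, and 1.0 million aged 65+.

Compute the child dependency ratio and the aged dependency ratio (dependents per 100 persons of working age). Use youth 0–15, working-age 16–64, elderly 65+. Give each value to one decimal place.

Youth dependency ratio = 2.8 / 7.4 × 100 = 37.8
Old-age dependency ratio = 1.0 / 7.4 × 100 = 13.5

Youth dependency ratio: 37.8
Old-age dependency ratio: 13.5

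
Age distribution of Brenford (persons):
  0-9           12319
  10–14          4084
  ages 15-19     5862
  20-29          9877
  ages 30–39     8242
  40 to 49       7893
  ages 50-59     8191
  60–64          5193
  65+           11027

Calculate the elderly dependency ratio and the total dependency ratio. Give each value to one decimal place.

0–14: 12319 + 4084 = 16403
15–64: 5862 + 9877 + 8242 + 7893 + 8191 + 5193 = 45258
65+: 11027
Old-age dependency ratio = 11027 / 45258 × 100 = 24.4
Total dependency ratio = (16403 + 11027) / 45258 × 100 = 27430 / 45258 × 100 = 60.6

Old-age dependency ratio: 24.4
Total dependency ratio: 60.6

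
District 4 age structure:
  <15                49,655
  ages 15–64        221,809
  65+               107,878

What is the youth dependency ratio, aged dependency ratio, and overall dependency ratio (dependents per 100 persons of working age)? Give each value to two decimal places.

Youth dependency ratio = 49,655 / 221,809 × 100 = 22.39
Old-age dependency ratio = 107,878 / 221,809 × 100 = 48.64
Total dependency ratio = (49,655 + 107,878) / 221,809 × 100 = 157,533 / 221,809 × 100 = 71.02

Youth dependency ratio: 22.39
Old-age dependency ratio: 48.64
Total dependency ratio: 71.02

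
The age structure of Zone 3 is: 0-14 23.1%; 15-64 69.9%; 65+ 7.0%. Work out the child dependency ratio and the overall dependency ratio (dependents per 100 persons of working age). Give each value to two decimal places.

Youth dependency ratio = 23.1 / 69.9 × 100 = 33.05
Total dependency ratio = (23.1 + 7.0) / 69.9 × 100 = 30.1 / 69.9 × 100 = 43.06

Youth dependency ratio: 33.05
Total dependency ratio: 43.06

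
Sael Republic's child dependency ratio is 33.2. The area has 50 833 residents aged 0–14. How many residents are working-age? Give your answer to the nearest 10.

Youth dependency ratio = youth / working-age × 100
33.2 = 50 833 / W × 100
⇒ 153 110

Working-age: 153 110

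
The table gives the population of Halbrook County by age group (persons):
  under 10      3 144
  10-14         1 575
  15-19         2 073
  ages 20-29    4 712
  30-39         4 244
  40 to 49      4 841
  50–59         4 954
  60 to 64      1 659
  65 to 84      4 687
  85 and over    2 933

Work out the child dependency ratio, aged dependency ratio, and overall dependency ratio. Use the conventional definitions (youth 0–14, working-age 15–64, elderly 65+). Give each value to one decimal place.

0–14: 3 144 + 1 575 = 4 719
15–64: 2 073 + 4 712 + 4 244 + 4 841 + 4 954 + 1 659 = 22 483
65+: 4 687 + 2 933 = 7 620
Youth dependency ratio = 4 719 / 22 483 × 100 = 21.0
Old-age dependency ratio = 7 620 / 22 483 × 100 = 33.9
Total dependency ratio = (4 719 + 7 620) / 22 483 × 100 = 12 339 / 22 483 × 100 = 54.9

Youth dependency ratio: 21.0
Old-age dependency ratio: 33.9
Total dependency ratio: 54.9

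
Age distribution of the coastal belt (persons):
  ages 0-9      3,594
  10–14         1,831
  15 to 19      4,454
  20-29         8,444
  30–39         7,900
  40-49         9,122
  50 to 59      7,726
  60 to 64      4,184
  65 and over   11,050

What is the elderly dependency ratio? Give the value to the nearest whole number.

Old-age dependency ratio: 26

0–14: 3,594 + 1,831 = 5,425
15–64: 4,454 + 8,444 + 7,900 + 9,122 + 7,726 + 4,184 = 41,830
65+: 11,050
Old-age dependency ratio = 11,050 / 41,830 × 100 = 26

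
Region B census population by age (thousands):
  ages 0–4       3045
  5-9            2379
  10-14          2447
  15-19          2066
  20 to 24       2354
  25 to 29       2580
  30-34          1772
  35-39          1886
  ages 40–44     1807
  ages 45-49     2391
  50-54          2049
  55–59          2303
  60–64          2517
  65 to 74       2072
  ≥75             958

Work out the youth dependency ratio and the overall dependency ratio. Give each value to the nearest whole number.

Youth dependency ratio: 36
Total dependency ratio: 50

0–14: 3045 + 2379 + 2447 = 7871
15–64: 2066 + 2354 + 2580 + 1772 + 1886 + 1807 + 2391 + 2049 + 2303 + 2517 = 21725
65+: 2072 + 958 = 3030
Youth dependency ratio = 7871 / 21725 × 100 = 36
Total dependency ratio = (7871 + 3030) / 21725 × 100 = 10901 / 21725 × 100 = 50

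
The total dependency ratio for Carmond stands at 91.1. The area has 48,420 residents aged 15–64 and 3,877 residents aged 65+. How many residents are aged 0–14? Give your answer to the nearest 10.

Total dependency ratio = (youth + elderly) / working-age × 100
91.1 = (Y + 3,877) / 48,420 × 100
⇒ 40,230

Aged 0–14: 40,230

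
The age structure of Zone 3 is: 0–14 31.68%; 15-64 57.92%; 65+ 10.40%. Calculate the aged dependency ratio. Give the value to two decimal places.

Old-age dependency ratio = 10.40 / 57.92 × 100 = 17.96

Old-age dependency ratio: 17.96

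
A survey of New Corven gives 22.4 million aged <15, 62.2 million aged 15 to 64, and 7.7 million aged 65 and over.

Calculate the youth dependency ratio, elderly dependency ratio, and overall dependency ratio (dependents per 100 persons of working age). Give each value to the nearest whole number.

Youth dependency ratio = 22.4 / 62.2 × 100 = 36
Old-age dependency ratio = 7.7 / 62.2 × 100 = 12
Total dependency ratio = (22.4 + 7.7) / 62.2 × 100 = 30.1 / 62.2 × 100 = 48

Youth dependency ratio: 36
Old-age dependency ratio: 12
Total dependency ratio: 48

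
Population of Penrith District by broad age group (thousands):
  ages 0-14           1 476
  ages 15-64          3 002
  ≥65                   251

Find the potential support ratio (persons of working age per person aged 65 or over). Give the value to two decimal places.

Potential support ratio = 3 002 / 251 = 11.96

Potential support ratio: 11.96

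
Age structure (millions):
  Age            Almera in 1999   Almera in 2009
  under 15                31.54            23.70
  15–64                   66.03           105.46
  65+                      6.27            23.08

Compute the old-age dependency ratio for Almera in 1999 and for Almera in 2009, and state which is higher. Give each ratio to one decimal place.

Almera in 1999: 9.5
Almera in 2009: 21.9
Higher: Almera in 2009

Almera in 1999: 6.27 / 66.03 × 100 = 9.5
Almera in 2009: 23.08 / 105.46 × 100 = 21.9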